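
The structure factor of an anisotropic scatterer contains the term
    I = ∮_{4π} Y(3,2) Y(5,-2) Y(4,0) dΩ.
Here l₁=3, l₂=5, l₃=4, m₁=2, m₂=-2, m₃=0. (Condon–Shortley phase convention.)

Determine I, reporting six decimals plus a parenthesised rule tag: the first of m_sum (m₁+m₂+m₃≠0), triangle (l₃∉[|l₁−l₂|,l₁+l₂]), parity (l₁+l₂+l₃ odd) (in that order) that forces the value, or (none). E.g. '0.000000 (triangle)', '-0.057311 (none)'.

Rules hold: Σm=0, L=12 even, 2≤4≤8.
N = 7·11·9 = 693
Δ = 4!·2!·6!/13! = 1/180180
Racah Σ t=1..3: t=1:−1/576 t=2:+1/144 t=3:−1/576 = 1/288
⇒ 3j(3 5 4; 0 0 0)² = 20/1001, sgn +1
Racah Σ t=0..1: t=0:+1/864 t=1:−1/576 = -1/1728
⇒ 3j(3 5 4; 2 -2 0)² = 5/1287, sgn -1
4πI² = N·(3j₀)²·(3jₘ)² = 100/1859
I = -1·√(0.0537924/4π) = -0.06542675
No selection rule forces the value: the integral is nonzero (none).

-0.065427 (none)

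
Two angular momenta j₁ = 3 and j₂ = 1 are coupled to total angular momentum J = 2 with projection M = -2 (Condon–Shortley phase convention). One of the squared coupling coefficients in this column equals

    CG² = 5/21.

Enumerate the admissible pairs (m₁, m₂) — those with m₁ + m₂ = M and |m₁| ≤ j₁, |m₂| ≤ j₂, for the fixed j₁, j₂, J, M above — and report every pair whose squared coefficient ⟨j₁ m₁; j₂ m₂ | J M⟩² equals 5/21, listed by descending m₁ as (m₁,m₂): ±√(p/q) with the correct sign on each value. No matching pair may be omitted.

Admissible pairs with m₁+m₂ = M = -2: (-3,1), (-2,0), (-1,-1)
  (m₁,m₂)=(-1,-1): CG² = 1/21, CG = +√(1/21)
  (m₁,m₂)=(-2,0): CG² = 5/21, CG = −√(5/21)   ← matches the target
  (m₁,m₂)=(-3,1): CG² = 5/7, CG = +√(5/7)
Pairs with CG² = 5/21: (-2,0): −√(5/21)

(-2,0): −√(5/21)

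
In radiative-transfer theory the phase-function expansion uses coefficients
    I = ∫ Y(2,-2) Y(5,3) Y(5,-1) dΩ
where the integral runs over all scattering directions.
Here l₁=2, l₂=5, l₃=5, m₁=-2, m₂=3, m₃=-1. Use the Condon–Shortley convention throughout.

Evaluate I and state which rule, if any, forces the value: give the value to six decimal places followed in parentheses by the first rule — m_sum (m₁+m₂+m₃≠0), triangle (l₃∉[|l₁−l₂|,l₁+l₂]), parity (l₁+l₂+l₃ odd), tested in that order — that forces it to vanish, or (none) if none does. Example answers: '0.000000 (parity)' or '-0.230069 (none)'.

0.171169 (none)

Rules hold: Σm=0, L=12 even, 3≤5≤7.
N = 5·11·11 = 605
Δ = 2!·2!·8!/13! = 1/38610
Racah Σ t=0..2: t=0:+1/2880 t=1:−1/576 t=2:+1/2880 = -1/960
⇒ 3j(2 5 5; 0 0 0)² = 10/429, sgn +1
Racah Σ t=2..2: t=2:+1/5760 = 1/5760
⇒ 3j(2 5 5; -2 3 -1)² = 56/2145, sgn +1
4πI² = N·(3j₀)²·(3jₘ)² = 560/1521
I = +1·√(0.368179/4π) = 0.17116875
No selection rule forces the value: the integral is nonzero (none).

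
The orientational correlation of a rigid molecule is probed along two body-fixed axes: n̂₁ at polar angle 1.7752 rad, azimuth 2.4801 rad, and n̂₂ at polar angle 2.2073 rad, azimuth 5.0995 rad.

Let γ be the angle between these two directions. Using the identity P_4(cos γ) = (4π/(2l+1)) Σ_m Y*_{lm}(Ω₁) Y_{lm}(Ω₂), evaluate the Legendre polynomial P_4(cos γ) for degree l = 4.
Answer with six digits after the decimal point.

Addition theorem: P_4(cos γ) = (4π/9) Σ_m Y*_{lm}(Ω₁) Y_{lm}(Ω₂), m = −4…4:
  term(m=-4) = -0.037279+0.065416i   from Y*(Ω₁)=-0.357866-0.193474i, Y(Ω₂)=+0.004137-0.185032i
  term(m=-3) = -0.000389-0.092290i   from Y*(Ω₁)=-0.095885-0.218408i, Y(Ω₂)=+0.354932+0.154038i
  term(m=-2) = -0.036544-0.062887i   from Y*(Ω₁)=-0.055982+0.221262i, Y(Ω₂)=-0.227846+0.222809i
  term(m=-1) = -0.026332-0.015153i   from Y*(Ω₁)=-0.201190+0.156627i, Y(Ω₂)=+0.044983+0.110338i
  term(m=+0) = -0.065911+0.000000i   from Y*(Ω₁)=+0.192884-0.000000i, Y(Ω₂)=-0.341714+0.000000i
  term(m=+1) = -0.026332+0.015153i   from Y*(Ω₁)=+0.201190+0.156627i, Y(Ω₂)=-0.044983+0.110338i
  term(m=+2) = -0.036544+0.062887i   from Y*(Ω₁)=-0.055982-0.221262i, Y(Ω₂)=-0.227846-0.222809i
  term(m=+3) = -0.000389+0.092290i   from Y*(Ω₁)=+0.095885-0.218408i, Y(Ω₂)=-0.354932+0.154038i
  term(m=+4) = -0.037279-0.065416i   from Y*(Ω₁)=-0.357866+0.193474i, Y(Ω₂)=+0.004137+0.185032i
Σ over m = -0.267000+0.000000i; ×(4π/9) → -0.372802+0.000000i. Real part: -0.372802

-0.372802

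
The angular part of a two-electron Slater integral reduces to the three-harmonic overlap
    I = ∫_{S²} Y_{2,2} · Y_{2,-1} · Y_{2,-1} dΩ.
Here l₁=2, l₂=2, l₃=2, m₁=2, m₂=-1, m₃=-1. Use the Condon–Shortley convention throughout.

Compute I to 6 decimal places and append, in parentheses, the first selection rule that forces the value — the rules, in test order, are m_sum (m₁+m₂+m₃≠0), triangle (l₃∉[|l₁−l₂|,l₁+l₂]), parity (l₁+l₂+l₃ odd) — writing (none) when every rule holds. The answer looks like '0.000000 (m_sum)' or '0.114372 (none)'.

0.220728 (none)

Rules hold: Σm=0, L=6 even, 0≤2≤4.
N = 5·5·5 = 125
Δ = 2!·2!·2!/7! = 1/630
Racah Σ t=0..2: t=0:+1/8 t=1:−1/1 t=2:+1/8 = -3/4
⇒ 3j(2 2 2; 0 0 0)² = 2/35, sgn -1
Racah Σ t=0..0: t=0:+1/4 = 1/4
⇒ 3j(2 2 2; 2 -1 -1)² = 3/35, sgn -1
4πI² = N·(3j₀)²·(3jₘ)² = 30/49
I = +1·√(0.612245/4π) = 0.22072812
No selection rule forces the value: the integral is nonzero (none).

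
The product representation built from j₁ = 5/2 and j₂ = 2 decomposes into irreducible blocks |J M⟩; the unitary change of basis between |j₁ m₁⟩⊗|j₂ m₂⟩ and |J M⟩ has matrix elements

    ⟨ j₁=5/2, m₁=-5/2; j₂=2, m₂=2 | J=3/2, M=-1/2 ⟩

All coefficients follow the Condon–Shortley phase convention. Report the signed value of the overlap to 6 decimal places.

−√(8/21) = -0.617213

j₁+j₂−J=3  J+j₁−j₂=2  J−j₁+j₂=1  j₁+j₂+J+1=7
(j₁±m₁, j₂±m₂, J±M) = (0,5,4,0,1,2)
P² = 384/7
sum k=3..3:
  [3] −1/12 = -1/12
S = -1/12
C² = P²·S² = 8/21 ; C = -0.617213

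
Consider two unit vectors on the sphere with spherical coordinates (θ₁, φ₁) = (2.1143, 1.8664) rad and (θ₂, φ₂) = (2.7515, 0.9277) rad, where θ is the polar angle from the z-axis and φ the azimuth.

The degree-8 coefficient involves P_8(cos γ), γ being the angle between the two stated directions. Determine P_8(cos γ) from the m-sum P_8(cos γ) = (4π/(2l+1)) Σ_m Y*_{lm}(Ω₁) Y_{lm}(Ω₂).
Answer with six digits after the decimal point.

Term-by-term m-sum for l=8 (normalisation 4π/17 = 0.739198):
  [-8]  conj(Y_{8,-8})(Ω₁) = -0.10587 + 0.10406j ; Y_{8,-8}(Ω₂) = 0.00009 - 0.00020j ; Δ = 0.00001 + 0.00003j
  [-7]  conj(Y_{8,-7})(Ω₁) = -0.31511 - 0.17150j ; Y_{8,-7}(Ω₂) = -0.00214 + 0.00046j ; Δ = 0.00075 + 0.00022j
  [-6]  conj(Y_{8,-6})(Ω₁) = 0.08977 - 0.43651j ; Y_{8,-6}(Ω₂) = 0.01015 + 0.00885j ; Δ = 0.00477 - 0.00364j
  [-5]  conj(Y_{8,-5})(Ω₁) = 0.19453 - 0.01810j ; Y_{8,-5}(Ω₂) = 0.00434 - 0.05863j ; Δ = -0.00022 - 0.01148j
  [-4]  conj(Y_{8,-4})(Ω₁) = -0.08968 - 0.21918j ; Y_{8,-4}(Ω₂) = -0.15684 + 0.10035j ; Δ = 0.03606 + 0.02538j
  [-3]  conj(Y_{8,-3})(Ω₁) = 0.25550 - 0.20831j ; Y_{8,-3}(Ω₂) = 0.38671 + 0.14489j ; Δ = 0.12899 - 0.04353j
  [-2]  conj(Y_{8,-2})(Ω₁) = -0.06534 - 0.04386j ; Y_{8,-2}(Ω₂) = -0.15843 - 0.54155j ; Δ = -0.01340 + 0.04233j
  [-1]  conj(Y_{8,-1})(Ω₁) = 0.09987 - 0.32796j ; Y_{8,-1}(Ω₂) = -0.15298 + 0.20415j ; Δ = 0.05167 + 0.07056j
  [+0]  conj(Y_{8,0})(Ω₁) = -0.02877 + 0.00000j ; Y_{8,0}(Ω₂) = -0.41012 + 0.00000j ; Δ = 0.01180 + 0.00000j
  [+1]  conj(Y_{8,1})(Ω₁) = -0.09987 - 0.32796j ; Y_{8,1}(Ω₂) = 0.15298 + 0.20415j ; Δ = 0.05167 - 0.07056j
  [+2]  conj(Y_{8,2})(Ω₁) = -0.06534 + 0.04386j ; Y_{8,2}(Ω₂) = -0.15843 + 0.54155j ; Δ = -0.01340 - 0.04233j
  [+3]  conj(Y_{8,3})(Ω₁) = -0.25550 - 0.20831j ; Y_{8,3}(Ω₂) = -0.38671 + 0.14489j ; Δ = 0.12899 + 0.04353j
  [+4]  conj(Y_{8,4})(Ω₁) = -0.08968 + 0.21918j ; Y_{8,4}(Ω₂) = -0.15684 - 0.10035j ; Δ = 0.03606 - 0.02538j
  [+5]  conj(Y_{8,5})(Ω₁) = -0.19453 - 0.01810j ; Y_{8,5}(Ω₂) = -0.00434 - 0.05863j ; Δ = -0.00022 + 0.01148j
  [+6]  conj(Y_{8,6})(Ω₁) = 0.08977 + 0.43651j ; Y_{8,6}(Ω₂) = 0.01015 - 0.00885j ; Δ = 0.00477 + 0.00364j
  [+7]  conj(Y_{8,7})(Ω₁) = 0.31511 - 0.17150j ; Y_{8,7}(Ω₂) = 0.00214 + 0.00046j ; Δ = 0.00075 - 0.00022j
  [+8]  conj(Y_{8,8})(Ω₁) = -0.10587 - 0.10406j ; Y_{8,8}(Ω₂) = 0.00009 + 0.00020j ; Δ = 0.00001 - 0.00003j
Total Σ_m = 0.42908 - 0.00000j. Multiply by 0.739198: 0.31718 - 0.00000j. P_8(cos γ) = 0.317178

0.317178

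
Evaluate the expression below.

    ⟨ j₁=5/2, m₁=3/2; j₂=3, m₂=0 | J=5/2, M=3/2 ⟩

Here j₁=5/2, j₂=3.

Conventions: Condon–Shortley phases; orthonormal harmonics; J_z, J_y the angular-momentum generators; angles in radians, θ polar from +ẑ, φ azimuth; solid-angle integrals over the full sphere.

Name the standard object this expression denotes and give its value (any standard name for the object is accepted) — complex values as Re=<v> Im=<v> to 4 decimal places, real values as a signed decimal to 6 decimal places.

Clebsch–Gordan coefficient, −√(7/30) ≈ -0.483046

This is a Clebsch–Gordan (vector-coupling) coefficient.
triangle: 3!·2!·3!/9! = 72/362880
(j±m)!: 4!·1!·3!·3!·4!·1! = 20736
prefactor² = (2J+1)·Δ·N² = 864/35
  k=0: +1/(0!·3!·1!·3!·1!·0!) = 1/36
  k=1: −1/(1!·2!·0!·2!·2!·1!) = -1/8
Σ = -7/72  ⇒  CG² = 864/35·(-7/72)² = 7/30
CG = −√(7/30) = -0.483046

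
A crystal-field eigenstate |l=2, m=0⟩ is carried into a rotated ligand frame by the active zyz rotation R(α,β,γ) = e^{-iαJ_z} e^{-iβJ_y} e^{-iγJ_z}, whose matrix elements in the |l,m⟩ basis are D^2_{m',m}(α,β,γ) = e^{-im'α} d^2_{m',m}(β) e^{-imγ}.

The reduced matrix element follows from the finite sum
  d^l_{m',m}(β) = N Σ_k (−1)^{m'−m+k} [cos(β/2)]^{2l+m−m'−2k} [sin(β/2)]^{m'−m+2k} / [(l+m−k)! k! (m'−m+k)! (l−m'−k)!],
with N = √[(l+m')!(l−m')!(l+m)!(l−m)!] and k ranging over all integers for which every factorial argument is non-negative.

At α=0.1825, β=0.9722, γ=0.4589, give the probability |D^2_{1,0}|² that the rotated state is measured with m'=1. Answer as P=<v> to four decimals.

P=0.3250

First d^2_{1,0}(β=0.9722), then the phase factors e^{-i(1)α} and e^{-i(0)γ}:
With c≡cos(β/2)=0.884162 and s≡sin(β/2)=0.467181, N=[6·1·2·2]^{1/2}=4.898979
k: max(0,(0)−(1))=0 … min(2+(0),2−(1))=1
  k=0: (−1)^1·4.8990/(2)·0.8842^3·0.4672^1 = -0.790963
  k=1: (−1)^2·4.8990/(2)·0.8842^1·0.4672^3 = +0.220833
d^2_{1,0}(0.9722) = -0.790963 +0.220833 = -0.570130
|D^2_{1,0}|² = |d^2_{1,0}(β)|² = (-0.570130)² = 0.325048 (the z-rotation phases have unit modulus)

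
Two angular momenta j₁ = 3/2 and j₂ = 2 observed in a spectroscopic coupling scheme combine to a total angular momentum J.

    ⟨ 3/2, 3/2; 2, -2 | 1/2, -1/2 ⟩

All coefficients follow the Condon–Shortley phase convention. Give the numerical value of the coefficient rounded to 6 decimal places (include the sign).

+0.632456  (= +√(2/5))

triangle: 3!*0!*1!/5! = 6/120
(j±m)!: 3!*0!*0!*4!*0!*1! = 144
prefactor² = (2J+1)*Δ*N² = 72/5
  k=0: +1/(0!*3!*0!*0!*0!*1!) = 1/6
Σ = 1/6  ⇒  CG² = 72/5*(1/6)² = 2/5
CG = +√(2/5) = +0.632456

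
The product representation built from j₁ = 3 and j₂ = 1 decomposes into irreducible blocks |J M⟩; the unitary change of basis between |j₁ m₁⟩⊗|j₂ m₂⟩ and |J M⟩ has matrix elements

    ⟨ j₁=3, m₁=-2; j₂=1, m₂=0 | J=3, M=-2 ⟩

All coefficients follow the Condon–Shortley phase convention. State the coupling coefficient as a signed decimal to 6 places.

triangle: 1!*5!*1!/8! = 120/40320
(j±m)!: 1!*5!*1!*1!*1!*5! = 14400
prefactor² = (2J+1)*Δ*N² = 300
  k=0: +1/(0!*1!*5!*1!*0!*0!) = 1/120
  k=1: −1/(1!*0!*4!*0!*1!*1!) = -1/24
Σ = -1/30  ⇒  CG² = 300*(-1/30)² = 1/3
CG = −√(1/3) = -0.577350

-0.577350  (= −√(1/3))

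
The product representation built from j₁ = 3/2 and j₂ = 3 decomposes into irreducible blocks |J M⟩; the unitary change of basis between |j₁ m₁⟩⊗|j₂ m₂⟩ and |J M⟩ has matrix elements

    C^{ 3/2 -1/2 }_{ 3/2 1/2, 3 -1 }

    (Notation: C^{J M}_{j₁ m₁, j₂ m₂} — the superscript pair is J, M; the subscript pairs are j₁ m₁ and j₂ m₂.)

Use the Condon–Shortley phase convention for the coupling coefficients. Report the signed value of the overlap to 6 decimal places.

-0.585540  (= −√(12/35))

j₁+j₂−J=3  J+j₁−j₂=0  J−j₁+j₂=3  j₁+j₂+J+1=7
(j₁±m₁, j₂±m₂, J±M) = (2,1,2,4,1,2)
P² = 192/35
sum k=1..1:
  [1] −1/4 = -1/4
S = -1/4
C² = P²·S² = 12/35 ; C = -0.585540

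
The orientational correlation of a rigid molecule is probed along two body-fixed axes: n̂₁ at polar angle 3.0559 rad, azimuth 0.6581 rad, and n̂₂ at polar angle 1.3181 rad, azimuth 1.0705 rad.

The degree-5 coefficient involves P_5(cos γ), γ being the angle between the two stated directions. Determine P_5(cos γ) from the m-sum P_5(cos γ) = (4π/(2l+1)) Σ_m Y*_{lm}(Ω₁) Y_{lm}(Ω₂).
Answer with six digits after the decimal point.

Expand P_5 via completeness: Σ_{m} conj(Y_{5,m}) at Ω₁ times Y_{5,m} at Ω₂ —
  term(m=-5) = -0.00000 - 0.00000j   from Y*(Ω₁)=-0.00000 - 0.00000j, Y(Ω₂)=0.23591 + 0.31678j
  term(m=-4) = 0.00000 + 0.00003j   from Y*(Ω₁)=0.00007 - 0.00004j, Y(Ω₂)=-0.13456 + 0.29310j
  term(m=-3) = -0.00008 + 0.00022j   from Y*(Ω₁)=-0.00068 + 0.00158j, Y(Ω₂)=0.13703 - 0.00959j
  term(m=-2) = 0.00536 - 0.00580j   from Y*(Ω₁)=-0.00616 - 0.02368j, Y(Ω₂)=0.17422 + 0.27168j
  term(m=-1) = 0.01256 - 0.00550j   from Y*(Ω₁)=0.16907 + 0.13071j, Y(Ω₂)=0.03078 - 0.05631j
  term(m=+0) = -0.28122 + 0.00000j   from Y*(Ω₁)=-0.88476 + 0.00000j, Y(Ω₂)=0.31785 + 0.00000j
  term(m=+1) = 0.01256 + 0.00550j   from Y*(Ω₁)=-0.16907 + 0.13071j, Y(Ω₂)=-0.03078 - 0.05631j
  term(m=+2) = 0.00536 + 0.00580j   from Y*(Ω₁)=-0.00616 + 0.02368j, Y(Ω₂)=0.17422 - 0.27168j
  term(m=+3) = -0.00008 - 0.00022j   from Y*(Ω₁)=0.00068 + 0.00158j, Y(Ω₂)=-0.13703 - 0.00959j
  term(m=+4) = 0.00000 - 0.00003j   from Y*(Ω₁)=0.00007 + 0.00004j, Y(Ω₂)=-0.13456 - 0.29310j
  term(m=+5) = -0.00000 + 0.00000j   from Y*(Ω₁)=0.00000 - 0.00000j, Y(Ω₂)=-0.23591 + 0.31678j
Accumulated sum -0.24553 + 0.00000j; after 4π/(2l+1) scaling, -0.28049 + 0.00000j ⇒ P_5 = -0.280488

-0.280488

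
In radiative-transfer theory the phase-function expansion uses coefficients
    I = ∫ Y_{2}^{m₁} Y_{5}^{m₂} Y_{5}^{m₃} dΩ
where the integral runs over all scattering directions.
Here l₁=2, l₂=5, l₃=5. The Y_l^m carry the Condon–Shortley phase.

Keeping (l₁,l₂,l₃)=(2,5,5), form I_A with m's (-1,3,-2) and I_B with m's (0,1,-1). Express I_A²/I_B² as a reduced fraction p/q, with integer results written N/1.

100/81

Same 2,5,5: normalisation and zero-m 3j drop out of the ratio.
A: Δ: 2! 2! 8! / 13! → 1/38610; sum: t=1:−1/10080 t=2:+1/2880 = 1/4032; 3j²(2 5 5; -1 3 -2) = Δ·Π!·Σ² = 10/429  (sign -1)
B: Δ: 2! 2! 8! / 13! → 1/38610; sum: t=0:+1/5760 t=1:−1/720 t=2:+1/2304 = -1/1280; 3j²(2 5 5; 0 1 -1) = Δ·Π!·Σ² = 27/1430  (sign -1)
I_A²/I_B² = (10/429)/(27/1430) = 100/81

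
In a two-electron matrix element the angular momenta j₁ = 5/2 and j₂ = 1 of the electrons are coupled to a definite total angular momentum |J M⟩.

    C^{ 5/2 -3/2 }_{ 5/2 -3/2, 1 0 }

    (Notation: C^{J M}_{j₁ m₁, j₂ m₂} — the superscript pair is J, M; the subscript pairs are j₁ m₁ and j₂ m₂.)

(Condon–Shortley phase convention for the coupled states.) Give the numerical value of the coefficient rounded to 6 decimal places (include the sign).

−√(9/35) ≈ -0.507093

j₁+j₂−J=1  J+j₁−j₂=4  J−j₁+j₂=1  j₁+j₂+J+1=7
(j₁±m₁, j₂±m₂, J±M) = (1,4,1,1,1,4)
P² = 576/35
sum k=0..1:
  [0] +1/24 = 1/24
  [1] −1/6 = -1/6
S = -1/8
C² = P²·S² = 9/35 ; C = -0.507093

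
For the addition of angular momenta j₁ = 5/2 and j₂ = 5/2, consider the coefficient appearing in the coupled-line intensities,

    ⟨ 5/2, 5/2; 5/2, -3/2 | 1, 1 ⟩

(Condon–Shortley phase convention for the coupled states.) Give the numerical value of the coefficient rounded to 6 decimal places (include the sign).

+0.377964

j₁+j₂−J=4  J+j₁−j₂=1  J−j₁+j₂=1  j₁+j₂+J+1=7
(j₁±m₁, j₂±m₂, J±M) = (5,0,1,4,2,0)
P² = 576/7
sum k=0..0:
  [0] +1/24 = 1/24
S = 1/24
C² = P²·S² = 1/7 ; C = +0.377964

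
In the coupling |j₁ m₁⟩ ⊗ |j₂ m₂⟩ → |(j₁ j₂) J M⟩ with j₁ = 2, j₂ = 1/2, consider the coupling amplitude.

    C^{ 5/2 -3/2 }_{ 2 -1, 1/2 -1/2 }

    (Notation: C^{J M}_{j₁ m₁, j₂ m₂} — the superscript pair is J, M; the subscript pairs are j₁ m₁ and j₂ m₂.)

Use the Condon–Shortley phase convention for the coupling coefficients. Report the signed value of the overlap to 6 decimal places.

j₁+j₂−J=0  J+j₁−j₂=4  J−j₁+j₂=1  j₁+j₂+J+1=6
(j₁±m₁, j₂±m₂, J±M) = (1,3,0,1,1,4)
P² = 144/5
sum k=0..0:
  [0] +1/6 = 1/6
S = 1/6
C² = P²·S² = 4/5 ; C = +0.894427

+√(4/5) ≈ +0.894427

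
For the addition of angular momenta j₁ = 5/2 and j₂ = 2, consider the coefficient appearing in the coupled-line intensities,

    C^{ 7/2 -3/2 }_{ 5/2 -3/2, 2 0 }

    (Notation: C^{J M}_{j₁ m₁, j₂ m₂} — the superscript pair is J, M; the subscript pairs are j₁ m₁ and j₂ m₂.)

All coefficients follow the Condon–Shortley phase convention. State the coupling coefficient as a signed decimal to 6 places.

-0.534522  (= −√(2/7))

√[8·1!4!3!/9! · 1!4!2!2!2!5!] = √(512/7)
  +(−1)^0/∏(0,1,4,2,0,1)! = 1/48  (running 1/48)
  +(−1)^1/∏(1,0,3,1,1,2)! = -1/12  (running -1/16)
⟨..|..⟩ = √(512/7)·(-1/16) = -0.534522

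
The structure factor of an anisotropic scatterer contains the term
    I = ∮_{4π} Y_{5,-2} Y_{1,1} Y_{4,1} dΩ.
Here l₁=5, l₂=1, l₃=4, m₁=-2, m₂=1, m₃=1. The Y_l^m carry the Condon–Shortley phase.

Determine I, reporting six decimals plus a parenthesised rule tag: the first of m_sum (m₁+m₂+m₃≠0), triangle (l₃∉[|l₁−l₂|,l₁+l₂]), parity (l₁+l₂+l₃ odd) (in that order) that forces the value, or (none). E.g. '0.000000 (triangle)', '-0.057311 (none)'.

0.225034 (none)

m-sum 0 ✓  L=10 even ✓  4≤4≤6 ✓
Π(2lᵢ+1) = 11×3×9 = 297
triangle coeff Δ(5,1,4) = 1/495
Σ_t [1,1]: t=1:−1/576 = -1/576
(3j)²=5/99 [(5 1 4; 0 0 0)], sign=-1
Σ_t [2,2]: t=2:+1/1440 = 1/1440
(3j)²=7/165 [(5 1 4; -2 1 1)], sign=-1
⇒ 4πI² = 7/11
I = (+1)√(7/11/(4π)) = 0.22503380
No selection rule forces the value: the integral is nonzero (none).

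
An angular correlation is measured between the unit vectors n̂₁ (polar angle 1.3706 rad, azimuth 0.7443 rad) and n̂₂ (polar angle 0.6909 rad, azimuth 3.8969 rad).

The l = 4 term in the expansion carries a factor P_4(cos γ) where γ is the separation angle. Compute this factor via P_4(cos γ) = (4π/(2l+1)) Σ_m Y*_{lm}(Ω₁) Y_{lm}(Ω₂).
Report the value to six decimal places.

-0.241951

Summing Y*_{l m}(θ₁,φ₁)·Y_{l m}(θ₂,φ₂) over m ∈ [−4, 4]; prefactor 4π/(2·4+1) = 1.396263:
  term(m=-4) = 0.02976 - 0.00131j   from Y*(Ω₁)=-0.40272 + 0.06681j, Y(Ω₂)=-0.07244 - 0.00876j
  term(m=-3) = -0.05845 + 0.00193j   from Y*(Ω₁)=-0.14404 + 0.18479j, Y(Ω₂)=0.15987 + 0.19169j
  term(m=-2) = -0.09964 + 0.00219j   from Y*(Ω₁)=-0.01908 - 0.23157j, Y(Ω₂)=0.02580 - 0.42814j
  term(m=-1) = 0.06752 - 0.00074j   from Y*(Ω₁)=-0.18468 - 0.17009j, Y(Ω₂)=-0.19580 + 0.18436j
  term(m=+0) = -0.05167 + 0.00000j   from Y*(Ω₁)=0.19765 + 0.00000j, Y(Ω₂)=-0.26145 + 0.00000j
  term(m=+1) = 0.06752 + 0.00074j   from Y*(Ω₁)=0.18468 - 0.17009j, Y(Ω₂)=0.19580 + 0.18436j
  term(m=+2) = -0.09964 - 0.00219j   from Y*(Ω₁)=-0.01908 + 0.23157j, Y(Ω₂)=0.02580 + 0.42814j
  term(m=+3) = -0.05845 - 0.00193j   from Y*(Ω₁)=0.14404 + 0.18479j, Y(Ω₂)=-0.15987 + 0.19169j
  term(m=+4) = 0.02976 + 0.00131j   from Y*(Ω₁)=-0.40272 - 0.06681j, Y(Ω₂)=-0.07244 + 0.00876j
Σ over m = -0.17328 + 0.00000j; ×(4π/9) → -0.24195 + 0.00000j. Real part: -0.241951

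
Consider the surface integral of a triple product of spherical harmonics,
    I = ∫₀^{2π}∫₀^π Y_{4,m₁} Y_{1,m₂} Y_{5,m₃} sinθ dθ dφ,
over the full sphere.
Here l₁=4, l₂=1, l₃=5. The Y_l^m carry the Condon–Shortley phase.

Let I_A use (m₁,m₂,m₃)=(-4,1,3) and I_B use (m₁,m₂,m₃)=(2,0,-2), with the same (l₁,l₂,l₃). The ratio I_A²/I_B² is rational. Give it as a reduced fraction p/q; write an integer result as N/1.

1/21

Same 4,1,5: normalisation and zero-m 3j drop out of the ratio.
A: Δ: 0! 8! 2! / 11! → 1/495; sum: t=0:+1/80640 = 1/80640; 3j²(4 1 5; -4 1 3) = Δ·Π!·Σ² = 1/495  (sign +1)
B: Δ: 0! 8! 2! / 11! → 1/495; sum: t=0:+1/1440 = 1/1440; 3j²(4 1 5; 2 0 -2) = Δ·Π!·Σ² = 7/165  (sign -1)
I_A²/I_B² = (1/495)/(7/165) = 1/21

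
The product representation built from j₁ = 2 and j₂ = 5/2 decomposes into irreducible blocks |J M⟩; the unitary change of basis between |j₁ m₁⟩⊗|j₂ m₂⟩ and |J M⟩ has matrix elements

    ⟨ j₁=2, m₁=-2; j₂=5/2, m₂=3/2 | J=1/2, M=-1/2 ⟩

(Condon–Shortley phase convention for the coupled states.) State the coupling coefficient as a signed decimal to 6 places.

√[2·4!0!1!/6! · 0!4!4!1!0!1!] = √(192/5)
  +(−1)^4/∏(4,0,0,0,0,1)! = 1/24  (running 1/24)
⟨..|..⟩ = √(192/5)·(1/24) = +0.258199

+√(1/15) = +0.258199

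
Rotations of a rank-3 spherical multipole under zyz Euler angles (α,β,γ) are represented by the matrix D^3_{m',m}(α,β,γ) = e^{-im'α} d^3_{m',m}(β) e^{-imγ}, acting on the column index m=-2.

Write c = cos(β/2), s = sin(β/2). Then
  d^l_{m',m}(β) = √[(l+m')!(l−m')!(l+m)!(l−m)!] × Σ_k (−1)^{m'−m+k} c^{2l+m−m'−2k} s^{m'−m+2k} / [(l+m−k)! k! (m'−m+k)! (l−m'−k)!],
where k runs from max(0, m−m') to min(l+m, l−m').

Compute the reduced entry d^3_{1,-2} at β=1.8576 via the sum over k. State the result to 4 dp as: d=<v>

d^3_{1,-2}(β=1.8576) via the finite sum:
Half-angle: c=0.598795, s=0.800902. N=√(24·2·1·120)=75.894664
Admissible k: 0..1 (factorial args all ≥0)
  k=0: (−1)^3·75.8947/(12)·0.5988^3·0.8009^3 = -0.697595
  k=1: (−1)^4·75.8947/(24)·0.5988^1·0.8009^5 = +0.623987
d^3_{1,-2}(1.8576) = -0.697595 +0.623987 = -0.073609

d=-0.0736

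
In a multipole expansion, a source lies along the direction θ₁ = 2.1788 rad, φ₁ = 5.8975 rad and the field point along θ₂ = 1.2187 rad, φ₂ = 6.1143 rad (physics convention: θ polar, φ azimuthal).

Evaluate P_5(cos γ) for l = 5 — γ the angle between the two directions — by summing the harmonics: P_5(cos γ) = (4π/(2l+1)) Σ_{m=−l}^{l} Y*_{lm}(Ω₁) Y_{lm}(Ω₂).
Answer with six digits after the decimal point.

-0.041536

Addition theorem: P_5(cos γ) = (4π/11) Σ_m Y*_{lm}(Ω₁) Y_{lm}(Ω₂), m = −5…5:
  m=-5: (-0.060526-0.161963i) × (+0.224614+0.252830i) = +0.027354-0.051682i  (running Σ = +0.027354-0.051682i)
  m=-4: (-0.010674+0.380373i) × (+0.306627+0.245704i) = -0.096732+0.114010i  (running Σ = -0.069378+0.062328i)
  m=-3: (+0.148949-0.339225i) × (+0.017610+0.009773i) = +0.005938-0.004518i  (running Σ = -0.063440+0.057810i)
  m=-2: (+0.009861-0.009588i) × (-0.312506-0.109762i) = -0.004134+0.001914i  (running Σ = -0.067574+0.059724i)
  m=-1: (-0.324511+0.131758i) × (-0.109063-0.018596i) = +0.037842-0.008335i  (running Σ = -0.029732+0.051389i)
  m=0: (+0.075717-0.000000i) × (+0.305147+0.000000i) = +0.023105+0.000000i  (running Σ = -0.006627+0.051389i)
  m=1: (+0.324511+0.131758i) × (+0.109063-0.018596i) = +0.037842+0.008335i  (running Σ = +0.031215+0.059724i)
  m=2: (+0.009861+0.009588i) × (-0.312506+0.109762i) = -0.004134-0.001914i  (running Σ = +0.027081+0.057810i)
  m=3: (-0.148949-0.339225i) × (-0.017610+0.009773i) = +0.005938+0.004518i  (running Σ = +0.033020+0.062328i)
  m=4: (-0.010674-0.380373i) × (+0.306627-0.245704i) = -0.096732-0.114010i  (running Σ = -0.063713-0.051682i)
  m=5: (+0.060526-0.161963i) × (-0.224614+0.252830i) = +0.027354+0.051682i  (running Σ = -0.036359+0.000000i)
Accumulated sum -0.036359+0.000000i; after 4π/(2l+1) scaling, -0.041536+0.000000i ⇒ P_5 = -0.041536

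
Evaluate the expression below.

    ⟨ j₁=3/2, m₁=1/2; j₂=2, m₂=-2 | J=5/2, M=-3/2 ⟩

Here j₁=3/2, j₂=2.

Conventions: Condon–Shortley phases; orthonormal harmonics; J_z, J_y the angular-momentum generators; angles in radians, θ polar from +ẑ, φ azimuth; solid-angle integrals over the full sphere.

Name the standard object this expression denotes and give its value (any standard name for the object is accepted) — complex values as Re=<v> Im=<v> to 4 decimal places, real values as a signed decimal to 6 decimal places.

This is a Clebsch–Gordan (vector-coupling) coefficient.
√[6·1!2!3!/7! · 2!1!0!4!1!4!] = √(576/35)
  +(−1)^0/∏(0,1,1,0,1,3)! = 1/6  (running 1/6)
⟨..|..⟩ = √(576/35)·(1/6) = +0.676123

Clebsch–Gordan coefficient, +√(16/35) ≈ +0.676123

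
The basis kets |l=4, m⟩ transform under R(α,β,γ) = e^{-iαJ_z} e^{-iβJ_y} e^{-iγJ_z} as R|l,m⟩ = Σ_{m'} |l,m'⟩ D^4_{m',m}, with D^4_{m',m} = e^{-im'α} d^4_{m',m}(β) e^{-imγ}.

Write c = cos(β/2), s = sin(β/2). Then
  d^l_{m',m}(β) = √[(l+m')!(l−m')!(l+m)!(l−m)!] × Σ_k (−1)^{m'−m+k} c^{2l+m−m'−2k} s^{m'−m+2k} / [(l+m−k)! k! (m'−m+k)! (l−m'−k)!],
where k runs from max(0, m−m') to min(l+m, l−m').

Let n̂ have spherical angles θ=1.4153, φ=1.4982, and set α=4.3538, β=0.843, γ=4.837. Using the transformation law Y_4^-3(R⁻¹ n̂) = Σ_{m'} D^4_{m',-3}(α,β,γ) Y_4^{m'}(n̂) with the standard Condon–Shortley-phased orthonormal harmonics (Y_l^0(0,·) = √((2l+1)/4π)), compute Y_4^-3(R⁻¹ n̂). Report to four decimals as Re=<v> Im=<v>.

Need the full column D^4_{m',-3} for m'=−4..4 at α=4.3538, β=0.8430, γ=4.8370.
cos(β/2)=0.912476, sin(β/2)=0.409130
d^4_{-4,-3}: single k=1 term ⇒ +0.609477;  D = +0.531836+0.297678i
d^4_{-3,-3}: k∈[0..1] ⇒ +0.480588 -0.676316 = -0.195728;  D = +0.149457-0.126381i
d^4_{-2,-3}: k∈[0..1] ⇒ -0.806262 +0.486268 = -0.319993;  D = +0.107722+0.301317i
d^4_{-1,-3}: k∈[0..1] ⇒ +0.766870 -0.256950 = +0.509920;  D = +0.509860+0.007773i
d^4_{0,-3}: k∈[0..1] ⇒ -0.512572 +0.103047 = -0.409525;  D = +0.149553-0.381241i
d^4_{1,-3}: k∈[0..1] ⇒ +0.256950 -0.030994 = +0.225956;  D = -0.168011-0.151091i
d^4_{2,-3}: k∈[0..1] ⇒ -0.097759 +0.006551 = -0.091207;  D = -0.080910+0.042100i
d^4_{3,-3}: k∈[0..1] ⇒ +0.027334 -0.000785 = +0.026549;  D = +0.003210+0.026354i
d^4_{4,-3}: single k=0 term ⇒ -0.004952;  D = +0.004813+0.001165i
Y_4^{m'}(θ=1.4153,φ=1.4982) and Σ D·Y over m':
  (+0.5318+0.2977i)·(+0.4039+0.1207i)  (+0.1495-0.1264i)·(-0.0404+0.1825i)  (+0.1077+0.3013i)·(+0.2688+0.0393i)  (+0.5099+0.0078i)·(-0.0149+0.2045i)  (+0.1496-0.3812i)·(+0.2434+0.0000i)  (-0.1680-0.1511i)·(+0.0149+0.2045i)  (-0.0809+0.0421i)·(+0.2688-0.0393i)  (+0.0032+0.0264i)·(+0.0404+0.1825i)  (+0.0048+0.0012i)·(+0.4039-0.1207i)
Y_4^-3(R⁻¹ n̂) = +0.245955+0.292830i

Re=0.2460 Im=0.2928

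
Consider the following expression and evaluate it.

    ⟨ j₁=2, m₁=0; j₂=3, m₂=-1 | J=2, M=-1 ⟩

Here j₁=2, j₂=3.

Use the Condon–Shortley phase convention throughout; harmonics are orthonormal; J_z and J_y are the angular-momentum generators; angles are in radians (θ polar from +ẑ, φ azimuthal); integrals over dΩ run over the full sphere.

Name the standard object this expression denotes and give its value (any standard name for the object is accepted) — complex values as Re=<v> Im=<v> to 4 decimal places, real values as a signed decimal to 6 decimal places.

Clebsch–Gordan coefficient, −√(1/7) ≈ -0.377964

This is a Clebsch–Gordan (vector-coupling) coefficient.
j₁+j₂−J=3  J+j₁−j₂=1  J−j₁+j₂=3  j₁+j₂+J+1=8
(j₁±m₁, j₂±m₂, J±M) = (2,2,2,4,1,3)
P² = 36/7
sum k=1..2:
  [1] −1/4 = -1/4
  [2] +1/12 = 1/12
S = -1/6
C² = P²·S² = 1/7 ; C = -0.377964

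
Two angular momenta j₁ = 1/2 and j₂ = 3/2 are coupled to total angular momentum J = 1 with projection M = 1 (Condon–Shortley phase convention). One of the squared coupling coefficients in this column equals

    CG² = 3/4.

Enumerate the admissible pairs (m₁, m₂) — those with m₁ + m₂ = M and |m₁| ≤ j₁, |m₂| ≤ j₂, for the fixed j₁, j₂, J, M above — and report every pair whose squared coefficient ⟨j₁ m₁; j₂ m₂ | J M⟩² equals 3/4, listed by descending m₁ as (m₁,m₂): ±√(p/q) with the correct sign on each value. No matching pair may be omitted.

(-1/2,3/2): −√(3/4)

Admissible pairs with m₁+m₂ = M = 1: (-1/2,3/2), (1/2,1/2)
  (m₁,m₂)=(1/2,1/2): CG² = 1/4, CG = +√(1/4)
  (m₁,m₂)=(-1/2,3/2): CG² = 3/4, CG = −√(3/4)   ← matches the target
Pairs with CG² = 3/4: (-1/2,3/2): −√(3/4)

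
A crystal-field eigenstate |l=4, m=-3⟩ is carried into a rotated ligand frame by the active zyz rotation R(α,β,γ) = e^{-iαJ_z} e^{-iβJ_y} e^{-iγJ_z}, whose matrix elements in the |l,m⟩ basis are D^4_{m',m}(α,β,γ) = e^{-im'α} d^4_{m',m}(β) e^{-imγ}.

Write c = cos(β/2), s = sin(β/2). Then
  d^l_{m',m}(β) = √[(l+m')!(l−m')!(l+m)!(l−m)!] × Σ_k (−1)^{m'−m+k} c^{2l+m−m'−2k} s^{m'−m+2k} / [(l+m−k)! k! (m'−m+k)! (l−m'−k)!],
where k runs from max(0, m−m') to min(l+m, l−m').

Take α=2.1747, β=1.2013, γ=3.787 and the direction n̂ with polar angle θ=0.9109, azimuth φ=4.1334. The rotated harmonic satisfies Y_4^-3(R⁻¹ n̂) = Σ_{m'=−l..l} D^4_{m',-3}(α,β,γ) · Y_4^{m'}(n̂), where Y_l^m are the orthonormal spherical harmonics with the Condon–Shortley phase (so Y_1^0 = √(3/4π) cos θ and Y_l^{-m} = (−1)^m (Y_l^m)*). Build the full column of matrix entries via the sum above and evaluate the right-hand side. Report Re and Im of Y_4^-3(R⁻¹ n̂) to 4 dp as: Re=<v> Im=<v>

Need the full column D^4_{m',-3} for m'=−4..4 at α=2.1747, β=1.2013, γ=3.7870.
cos(β/2)=0.824968, sin(β/2)=0.565179
d^4_{-4,-3}: single k=1 term ⇒ +0.415712;  D = +0.146659+0.388982i
d^4_{-3,-3}: k∈[0..1] ⇒ +0.214535 -0.704845 = -0.490310;  D = -0.279410+0.402907i
d^4_{-2,-3}: k∈[0..1] ⇒ -0.549935 +0.774336 = +0.224401;  D = -0.224401-0.000547i
d^4_{-1,-3}: k∈[0..1] ⇒ +0.799219 -0.625190 = +0.174030;  D = +0.098475+0.143489i
d^4_{0,-3}: k∈[0..1] ⇒ -0.816222 +0.383094 = -0.433128;  D = -0.154777+0.404529i
d^4_{1,-3}: k∈[0..1] ⇒ +0.625190 -0.176060 = +0.449130;  D = -0.436419+0.106095i
d^4_{2,-3}: k∈[0..1] ⇒ -0.363435 +0.056859 = -0.306575;  D = -0.228776-0.204083i
d^4_{3,-3}: k∈[0..1] ⇒ +0.155270 -0.010411 = +0.144859;  D = +0.017990-0.143738i
d^4_{4,-3}: single k=0 term ⇒ -0.042982;  D = +0.038137-0.019825i
Y_4^{m'}(θ=0.9109,φ=4.1334) and Σ D·Y over m':
  (+0.1467+0.3890i)·(-0.1169+0.1267i)  (-0.2794+0.4029i)·(+0.3732+0.0626i)  (-0.2244-0.0005i)·(-0.1366-0.3119i)  (+0.0985+0.1435i)·(+0.0463-0.0708i)  (-0.1548+0.4045i)·(-0.3524+0.0000i)  (-0.4364+0.1061i)·(-0.0463-0.0708i)  (-0.2288-0.2041i)·(-0.1366+0.3119i)  (+0.0180-0.1437i)·(-0.3732+0.0626i)  (+0.0381-0.0198i)·(-0.1169-0.1267i)
Y_4^-3(R⁻¹ n̂) = +0.021757+0.067937i

Re=0.0218 Im=0.0679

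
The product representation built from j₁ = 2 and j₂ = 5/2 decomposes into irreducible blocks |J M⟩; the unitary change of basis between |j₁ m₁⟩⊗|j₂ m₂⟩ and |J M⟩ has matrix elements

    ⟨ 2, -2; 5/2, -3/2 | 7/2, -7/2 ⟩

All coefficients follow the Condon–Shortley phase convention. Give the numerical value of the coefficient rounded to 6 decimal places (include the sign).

j₁+j₂−J=1  J+j₁−j₂=3  J−j₁+j₂=4  j₁+j₂+J+1=9
(j₁±m₁, j₂±m₂, J±M) = (0,4,1,4,0,7)
P² = 9216
sum k=1..1:
  [1] −1/144 = -1/144
S = -1/144
C² = P²·S² = 4/9 ; C = -0.666667

-0.666667  (= −√(4/9))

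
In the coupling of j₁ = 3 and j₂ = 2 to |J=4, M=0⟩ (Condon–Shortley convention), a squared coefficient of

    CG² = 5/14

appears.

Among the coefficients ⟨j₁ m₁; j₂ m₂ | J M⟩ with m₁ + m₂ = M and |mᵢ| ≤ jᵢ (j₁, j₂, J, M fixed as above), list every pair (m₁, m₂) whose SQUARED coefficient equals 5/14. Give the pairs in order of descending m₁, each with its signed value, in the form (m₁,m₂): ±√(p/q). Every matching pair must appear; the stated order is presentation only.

(1,-1): +√(5/14); (-1,1): −√(5/14)

Admissible pairs with m₁+m₂ = M = 0: (-2,2), (-1,1), (0,0), (1,-1), (2,-2)
  (m₁,m₂)=(2,-2): CG² = 1/7, CG = +√(1/7)
  (m₁,m₂)=(1,-1): CG² = 5/14, CG = +√(5/14)   ← matches the target
  (m₁,m₂)=(0,0): CG² = 0/1, CG = 0
  (m₁,m₂)=(-1,1): CG² = 5/14, CG = −√(5/14)   ← matches the target
  (m₁,m₂)=(-2,2): CG² = 1/7, CG = −√(1/7)
Pairs with CG² = 5/14: (1,-1): +√(5/14); (-1,1): −√(5/14)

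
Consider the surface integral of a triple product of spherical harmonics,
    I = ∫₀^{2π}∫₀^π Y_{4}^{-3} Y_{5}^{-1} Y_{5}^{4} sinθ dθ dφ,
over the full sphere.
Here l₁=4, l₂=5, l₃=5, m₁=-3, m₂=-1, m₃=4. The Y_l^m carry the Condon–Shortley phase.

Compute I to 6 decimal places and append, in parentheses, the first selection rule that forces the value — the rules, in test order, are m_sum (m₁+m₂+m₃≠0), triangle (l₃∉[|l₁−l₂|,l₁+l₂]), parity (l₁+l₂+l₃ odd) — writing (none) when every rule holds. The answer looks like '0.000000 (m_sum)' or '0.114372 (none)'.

-0.168084 (none)

Rules hold: Σm=0, L=14 even, 1≤5≤9.
N = 9·11·11 = 1089
Δ = 4!·4!·6!/15! = 1/3153150
Racah Σ t=0..4: t=0:+1/69120 t=1:−1/1728 t=2:+1/576 t=3:−1/1728 t=4:+1/69120 = 7/11520
⇒ 3j(4 5 5; 0 0 0)² = 2/143, sgn -1
Racah Σ t=3..4: t=3:−1/17280 t=4:+1/103680 = -1/20736
⇒ 3j(4 5 5; -3 -1 4)² = 10/429, sgn +1
4πI² = N·(3j₀)²·(3jₘ)² = 60/169
I = -1·√(0.35503/4π) = -0.16808437
No selection rule forces the value: the integral is nonzero (none).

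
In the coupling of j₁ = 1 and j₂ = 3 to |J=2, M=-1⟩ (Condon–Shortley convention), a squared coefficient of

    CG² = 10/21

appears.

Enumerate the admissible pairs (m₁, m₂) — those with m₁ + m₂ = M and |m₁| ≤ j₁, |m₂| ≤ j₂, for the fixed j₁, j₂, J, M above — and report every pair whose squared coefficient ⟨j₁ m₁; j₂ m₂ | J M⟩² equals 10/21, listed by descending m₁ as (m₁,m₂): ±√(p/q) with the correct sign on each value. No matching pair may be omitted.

Admissible pairs with m₁+m₂ = M = -1: (-1,0), (0,-1), (1,-2)
  (m₁,m₂)=(1,-2): CG² = 10/21, CG = +√(10/21)   ← matches the target
  (m₁,m₂)=(0,-1): CG² = 8/21, CG = −√(8/21)
  (m₁,m₂)=(-1,0): CG² = 1/7, CG = +√(1/7)
Pairs with CG² = 10/21: (1,-2): +√(10/21)

(1,-2): +√(10/21)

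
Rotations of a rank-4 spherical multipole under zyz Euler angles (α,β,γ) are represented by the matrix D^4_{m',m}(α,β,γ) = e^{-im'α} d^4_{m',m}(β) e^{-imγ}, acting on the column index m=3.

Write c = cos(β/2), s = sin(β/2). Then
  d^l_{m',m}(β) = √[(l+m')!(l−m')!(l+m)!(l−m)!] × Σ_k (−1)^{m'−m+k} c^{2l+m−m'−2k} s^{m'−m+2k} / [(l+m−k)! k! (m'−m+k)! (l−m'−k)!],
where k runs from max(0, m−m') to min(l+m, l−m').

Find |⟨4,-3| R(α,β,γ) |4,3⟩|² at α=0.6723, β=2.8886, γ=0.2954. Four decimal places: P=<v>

First d^4_{-3,3}(β=2.8886), then the phase factors e^{-i(-3)α} and e^{-i(3)γ}:
Half-angle: c=0.126159, s=0.992010. N=√(1·5040·5040·1)=5040.000000
k: max(0,(3)−(-3))=6 … min(4+(3),4−(-3))=7
  k=6: (−1)^0·5040.0000/(720)·0.1262^2·0.9920^6 = +0.106178
  k=7: (−1)^1·5040.0000/(5040)·0.1262^0·0.9920^8 = -0.937839
d^4_{-3,3}(2.8886) = +0.106178 -0.937839 = -0.831662
|D^4_{-3,3}|² = |d^4_{-3,3}(β)|² = (-0.831662)² = 0.691661 (the z-rotation phases have unit modulus)

P=0.6917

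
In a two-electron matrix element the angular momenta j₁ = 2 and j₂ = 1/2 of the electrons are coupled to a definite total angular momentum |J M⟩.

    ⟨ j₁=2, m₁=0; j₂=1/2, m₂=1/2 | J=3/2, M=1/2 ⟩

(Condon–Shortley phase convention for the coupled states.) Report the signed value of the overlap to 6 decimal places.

triangle: 1!×3!×0!/5! = 6/120
(j±m)!: 2!×2!×1!×0!×2!×1! = 8
prefactor² = (2J+1)×Δ×N² = 8/5
  k=1: −1/(1!×0!×1!×0!×2!×0!) = -1/2
Σ = -1/2  ⇒  CG² = 8/5×(-1/2)² = 2/5
CG = −√(2/5) = -0.632456

−√(2/5) ≈ -0.632456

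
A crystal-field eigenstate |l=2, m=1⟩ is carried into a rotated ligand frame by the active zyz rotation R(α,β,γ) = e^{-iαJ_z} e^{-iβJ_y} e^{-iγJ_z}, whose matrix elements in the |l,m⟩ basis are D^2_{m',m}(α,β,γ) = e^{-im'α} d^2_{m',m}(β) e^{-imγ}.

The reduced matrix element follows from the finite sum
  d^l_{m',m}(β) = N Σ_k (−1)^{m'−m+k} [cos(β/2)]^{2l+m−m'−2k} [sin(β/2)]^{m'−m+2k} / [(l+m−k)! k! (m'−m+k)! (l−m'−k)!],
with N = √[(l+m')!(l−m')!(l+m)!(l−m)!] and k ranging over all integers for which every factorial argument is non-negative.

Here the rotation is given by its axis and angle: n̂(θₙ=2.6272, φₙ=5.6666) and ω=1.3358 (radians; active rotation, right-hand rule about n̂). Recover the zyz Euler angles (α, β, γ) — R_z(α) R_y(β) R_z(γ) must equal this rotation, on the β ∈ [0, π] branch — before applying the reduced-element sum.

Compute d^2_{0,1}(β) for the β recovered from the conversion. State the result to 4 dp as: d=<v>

d=0.5789

Axis–angle → zyz. n̂ = (sinθₙcosφₙ, sinθₙsinφₙ, cosθₙ) = (+0.401407, -0.284504, -0.870592), ω = 1.3358.
R = I cosω + sinω [n̂]ₓ + (1−cosω) n̂n̂ᵀ gives
  R = [+0.356450, +0.759052, -0.544778; -0.934275, +0.294935, -0.200359; +0.008591, +0.580390, +0.814293]
β = atan2(√(R₁₃²+R₂₃²), R₃₃) = 0.619286; α = atan2(R₂₃, R₁₃) mod 2π = 3.494020; γ = atan2(R₃₂, −R₃₁) mod 2π = 1.585598
d^2_{0,1}(β=0.6193) via the finite sum:
With c≡cos(β/2)=0.952442 and s≡sin(β/2)=0.304718, N=[2·2·6·1]^{1/2}=4.898979
k: max(0,(1)−(0))=1 … min(2+(1),2−(0))=2
  k=1: (−1)^0·4.8990/(2)·0.9524^3·0.3047^1 = +0.644897
  k=2: (−1)^1·4.8990/(2)·0.9524^1·0.3047^3 = -0.066010
d^2_{0,1}(0.6193) = +0.644897 -0.066010 = +0.578887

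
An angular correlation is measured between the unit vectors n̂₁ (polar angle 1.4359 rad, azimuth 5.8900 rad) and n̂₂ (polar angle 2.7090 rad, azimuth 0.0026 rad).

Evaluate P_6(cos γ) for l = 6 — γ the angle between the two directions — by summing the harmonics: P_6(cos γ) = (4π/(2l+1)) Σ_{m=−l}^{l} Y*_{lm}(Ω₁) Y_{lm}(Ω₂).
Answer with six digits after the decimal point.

0.048184

Addition theorem: P_6(cos γ) = (4π/13) Σ_m Y*_{lm}(Ω₁) Y_{lm}(Ω₂), m = −6…6:
  term(m=-6) = -0.000864-0.000832i   from Y*(Ω₁)=-0.324332-0.322445i, Y(Ω₂)=+0.002622-0.000041i
  term(m=-5) = +0.001679+0.003883i   from Y*(Ω₁)=-0.082767-0.198452i, Y(Ω₂)=-0.019672+0.000256i
  term(m=-4) = +0.000302+0.024494i   from Y*(Ω₁)=+0.000536+0.275552i, Y(Ω₂)=+0.088893-0.000925i
  term(m=-3) = +0.023612-0.058531i   from Y*(Ω₁)=-0.091046+0.220714i, Y(Ω₂)=-0.264337+0.002062i
  term(m=-2) = +0.075661-0.076601i   from Y*(Ω₁)=+0.154805-0.155106i, Y(Ω₂)=+0.491310-0.002555i
  term(m=-1) = -0.095554+0.039926i   from Y*(Ω₁)=+0.226595-0.093988i, Y(Ω₂)=-0.422153+0.001098i
  term(m=+0) = +0.040175+0.000000i   from Y*(Ω₁)=-0.203584-0.000000i, Y(Ω₂)=-0.197340+0.000000i
  term(m=+1) = -0.095554-0.039926i   from Y*(Ω₁)=-0.226595-0.093988i, Y(Ω₂)=+0.422153+0.001098i
  term(m=+2) = +0.075661+0.076601i   from Y*(Ω₁)=+0.154805+0.155106i, Y(Ω₂)=+0.491310+0.002555i
  term(m=+3) = +0.023612+0.058531i   from Y*(Ω₁)=+0.091046+0.220714i, Y(Ω₂)=+0.264337+0.002062i
  term(m=+4) = +0.000302-0.024494i   from Y*(Ω₁)=+0.000536-0.275552i, Y(Ω₂)=+0.088893+0.000925i
  term(m=+5) = +0.001679-0.003883i   from Y*(Ω₁)=+0.082767-0.198452i, Y(Ω₂)=+0.019672+0.000256i
  term(m=+6) = -0.000864+0.000832i   from Y*(Ω₁)=-0.324332+0.322445i, Y(Ω₂)=+0.002622+0.000041i
Σ over m = +0.049847-0.000000i; ×(4π/13) → +0.048184-0.000000i. Real part: 0.048184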